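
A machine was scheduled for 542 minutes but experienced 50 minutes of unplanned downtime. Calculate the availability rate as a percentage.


Formula: Availability = (Planned Time - Downtime) / Planned Time * 100
Uptime = 542 - 50 = 492 min
Availability = 492 / 542 * 100 = 90.8%

90.8%


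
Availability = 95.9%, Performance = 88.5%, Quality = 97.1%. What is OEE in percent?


Formula: OEE = Availability * Performance * Quality / 10000
A * P = 95.9% * 88.5% / 100 = 84.87%
OEE = 84.87% * 97.1% / 100 = 82.4%

82.4%


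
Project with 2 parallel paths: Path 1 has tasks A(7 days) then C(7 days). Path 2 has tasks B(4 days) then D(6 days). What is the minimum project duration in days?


Path 1 = 7 + 7 = 14 days
Path 2 = 4 + 6 = 10 days
Duration = max(14, 10) = 14 days

14 days


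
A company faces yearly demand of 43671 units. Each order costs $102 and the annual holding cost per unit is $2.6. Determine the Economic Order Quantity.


Formula: EOQ = sqrt(2 * D * S / H)
Numerator: 2 * 43671 * 102 = 8908884
2DS/H = 8908884 / 2.6 = 3426493.8
EOQ = sqrt(3426493.8) = 1851.1 units

1851.1 units


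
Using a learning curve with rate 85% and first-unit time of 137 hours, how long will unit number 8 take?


Formula: T_n = T_1 * (learning_rate)^(log2(n)) where learning_rate = rate/100
Doublings = log2(8) = 3
T_n = 137 * 0.85^3
T_n = 137 * 0.6141 = 84.1 hours

84.1 hours


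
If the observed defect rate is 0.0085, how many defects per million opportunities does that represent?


DPMO = defect_rate * 1000000 = 0.0085 * 1000000

8500


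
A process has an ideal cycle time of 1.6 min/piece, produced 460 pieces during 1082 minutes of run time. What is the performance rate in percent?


Formula: Performance = (Ideal CT * Total Count) / Run Time * 100
Ideal output time = 1.6 * 460 = 736.0 min
Performance = 736.0 / 1082 * 100 = 68.0%

68.0%


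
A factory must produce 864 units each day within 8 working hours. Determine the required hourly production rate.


Formula: Production Rate = Daily Demand / Available Hours
Rate = 864 units/day / 8 hours/day
Rate = 108.0 units/hour

108.0 units/hour


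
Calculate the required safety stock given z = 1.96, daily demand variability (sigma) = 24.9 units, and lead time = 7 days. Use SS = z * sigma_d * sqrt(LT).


Formula: SS = z * sigma_d * sqrt(LT)
sqrt(LT) = sqrt(7) = 2.6458
SS = 1.96 * 24.9 * 2.6458
SS = 129.1 units

129.1 units


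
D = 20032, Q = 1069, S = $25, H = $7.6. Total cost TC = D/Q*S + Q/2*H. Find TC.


TC = 20032/1069 * 25 + 1069/2 * 7.6

$4530.68


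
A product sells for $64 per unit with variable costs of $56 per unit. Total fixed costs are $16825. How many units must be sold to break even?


Formula: BEQ = Fixed Costs / (Price - Variable Cost)
Contribution margin = $64 - $56 = $8/unit
BEQ = ceil($16825 / $8/unit) = ceil(2103.12) = 2104 units

2104 units


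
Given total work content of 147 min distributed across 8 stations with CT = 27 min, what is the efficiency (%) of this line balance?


Formula: Efficiency = Sum of Task Times / (N_stations * CT) * 100
Total station capacity = 8 stations * 27 min = 216 min
Efficiency = 147 / 216 * 100 = 68.1%

68.1%


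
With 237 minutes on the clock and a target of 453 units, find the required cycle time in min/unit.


Formula: CT = Available Time / Number of Units
CT = 237 min / 453 units
CT = 0.52 min/unit

0.52 min/unit


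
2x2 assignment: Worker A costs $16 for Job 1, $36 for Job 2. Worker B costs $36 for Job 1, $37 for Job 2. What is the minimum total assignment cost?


Option 1: A->1 + B->2 = $16 + $37 = $53
Option 2: A->2 + B->1 = $36 + $36 = $72
Min cost = min($53, $72) = $53

$53


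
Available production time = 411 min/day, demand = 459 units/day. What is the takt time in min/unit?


Formula: Takt Time = Available Production Time / Customer Demand
Takt = 411 min/day / 459 units/day
Takt = 0.9 min/unit

0.9 min/unit


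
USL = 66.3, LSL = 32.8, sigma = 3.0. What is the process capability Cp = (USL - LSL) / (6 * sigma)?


Cp = (66.3 - 32.8) / (6 * 3.0)

1.86


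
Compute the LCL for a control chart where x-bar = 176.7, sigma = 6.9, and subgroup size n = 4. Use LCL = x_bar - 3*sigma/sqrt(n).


LCL = 176.7 - 3 * 6.9 / sqrt(4)

166.35


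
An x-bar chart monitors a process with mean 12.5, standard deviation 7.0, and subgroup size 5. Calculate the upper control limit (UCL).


UCL = 12.5 + 3 * 7.0 / sqrt(5)

21.89


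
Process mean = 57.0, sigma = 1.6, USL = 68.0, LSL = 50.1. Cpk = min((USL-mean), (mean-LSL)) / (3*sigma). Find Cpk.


Cpu = (68.0 - 57.0) / (3 * 1.6) = 2.29
Cpl = (57.0 - 50.1) / (3 * 1.6) = 1.44
Cpk = min(2.29, 1.44) = 1.44

1.44


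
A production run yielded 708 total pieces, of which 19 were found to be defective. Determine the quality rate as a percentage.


Formula: Quality Rate = Good Pieces / Total Pieces * 100
Good pieces = 708 - 19 = 689
QR = 689 / 708 * 100 = 97.3%

97.3%


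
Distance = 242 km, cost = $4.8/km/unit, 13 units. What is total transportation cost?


TC = dist * cost * units = 242 * 4.8 * 13 = $15100.80

$15100.80


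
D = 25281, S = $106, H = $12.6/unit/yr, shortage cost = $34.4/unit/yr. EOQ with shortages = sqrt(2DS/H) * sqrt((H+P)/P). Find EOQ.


Formula: EOQ* = sqrt(2DS/H) * sqrt((H+P)/P)
Base EOQ = sqrt(2*25281*106/12.6) = 652.2 units
Correction = sqrt((12.6+34.4)/34.4) = 1.16888
EOQ* = 652.2 * 1.16888 = 762.3 units

762.3 units


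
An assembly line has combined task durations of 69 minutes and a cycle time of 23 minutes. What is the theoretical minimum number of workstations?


Formula: N_min = ceil(Sum of Task Times / Cycle Time)
N_min = ceil(69 min / 23 min) = ceil(3.0)
N_min = 3 stations

3


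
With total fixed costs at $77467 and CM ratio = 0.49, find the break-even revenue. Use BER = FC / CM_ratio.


Formula: BER = Fixed Costs / Contribution Margin Ratio
BER = $77467 / 0.49
BER = $158095.92 (to the nearest cent)

$158095.92


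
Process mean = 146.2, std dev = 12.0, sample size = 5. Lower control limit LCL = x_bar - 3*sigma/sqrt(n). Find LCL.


LCL = 146.2 - 3 * 12.0 / sqrt(5)

130.1


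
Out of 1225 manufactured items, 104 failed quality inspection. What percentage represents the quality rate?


Formula: Quality Rate = Good Pieces / Total Pieces * 100
Good pieces = 1225 - 104 = 1121
QR = 1121 / 1225 * 100 = 91.5%

91.5%


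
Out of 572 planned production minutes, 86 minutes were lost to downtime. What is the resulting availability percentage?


Formula: Availability = (Planned Time - Downtime) / Planned Time * 100
Uptime = 572 - 86 = 486 min
Availability = 486 / 572 * 100 = 85.0%

85.0%


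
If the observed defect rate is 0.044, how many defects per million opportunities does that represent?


DPMO = defect_rate * 1000000 = 0.044 * 1000000

44000


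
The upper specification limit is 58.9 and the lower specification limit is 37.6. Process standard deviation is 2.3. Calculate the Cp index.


Cp = (58.9 - 37.6) / (6 * 2.3)

1.54


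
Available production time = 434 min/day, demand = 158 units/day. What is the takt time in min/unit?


Formula: Takt Time = Available Production Time / Customer Demand
Takt = 434 min/day / 158 units/day
Takt = 2.75 min/unit

2.75 min/unit


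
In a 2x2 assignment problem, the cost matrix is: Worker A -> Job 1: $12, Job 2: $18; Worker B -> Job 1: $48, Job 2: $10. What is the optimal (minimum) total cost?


Option 1: A->1 + B->2 = $12 + $10 = $22
Option 2: A->2 + B->1 = $18 + $48 = $66
Min cost = min($22, $66) = $22

$22


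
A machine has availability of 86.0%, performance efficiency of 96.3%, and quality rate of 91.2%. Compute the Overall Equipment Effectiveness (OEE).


Formula: OEE = Availability * Performance * Quality / 10000
A * P = 86.0% * 96.3% / 100 = 82.82%
OEE = 82.82% * 91.2% / 100 = 75.5%

75.5%


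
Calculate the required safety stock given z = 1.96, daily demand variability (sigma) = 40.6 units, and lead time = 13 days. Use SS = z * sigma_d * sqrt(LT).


Formula: SS = z * sigma_d * sqrt(LT)
sqrt(LT) = sqrt(13) = 3.6056
SS = 1.96 * 40.6 * 3.6056
SS = 286.9 units

286.9 units


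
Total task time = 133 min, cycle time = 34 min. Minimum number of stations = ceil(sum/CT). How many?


Formula: N_min = ceil(Sum of Task Times / Cycle Time)
N_min = ceil(133 min / 34 min) = ceil(3.9118)
N_min = 4 stations

4


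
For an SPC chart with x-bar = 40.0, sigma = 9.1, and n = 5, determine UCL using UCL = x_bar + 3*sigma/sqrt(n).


UCL = 40.0 + 3 * 9.1 / sqrt(5)

52.21


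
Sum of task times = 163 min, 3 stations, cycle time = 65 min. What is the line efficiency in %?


Formula: Efficiency = Sum of Task Times / (N_stations * CT) * 100
Total station capacity = 3 stations * 65 min = 195 min
Efficiency = 163 / 195 * 100 = 83.6%

83.6%


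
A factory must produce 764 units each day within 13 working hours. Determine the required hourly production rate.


Formula: Production Rate = Daily Demand / Available Hours
Rate = 764 units/day / 13 hours/day
Rate = 58.8 units/hour

58.8 units/hour


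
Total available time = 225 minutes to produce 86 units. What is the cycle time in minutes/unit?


Formula: CT = Available Time / Number of Units
CT = 225 min / 86 units
CT = 2.62 min/unit

2.62 min/unit


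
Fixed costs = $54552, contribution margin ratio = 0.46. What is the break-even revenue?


Formula: BER = Fixed Costs / Contribution Margin Ratio
BER = $54552 / 0.46
BER = $118591.30 (to the nearest cent)

$118591.30


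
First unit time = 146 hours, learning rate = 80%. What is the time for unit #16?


Formula: T_n = T_1 * (learning_rate)^(log2(n)) where learning_rate = rate/100
Doublings = log2(16) = 4
T_n = 146 * 0.8^4
T_n = 146 * 0.4096 = 59.8 hours

59.8 hours


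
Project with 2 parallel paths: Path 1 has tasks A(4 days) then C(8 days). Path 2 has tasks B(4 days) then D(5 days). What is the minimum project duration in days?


Path 1 = 4 + 8 = 12 days
Path 2 = 4 + 5 = 9 days
Duration = max(12, 9) = 12 days

12 days


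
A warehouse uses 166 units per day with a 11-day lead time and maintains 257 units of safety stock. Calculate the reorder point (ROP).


Formula: ROP = (Daily Demand * Lead Time) + Safety Stock
Demand during lead time = 166 * 11 = 1826 units
ROP = 1826 + 257 = 2083 units

2083 units


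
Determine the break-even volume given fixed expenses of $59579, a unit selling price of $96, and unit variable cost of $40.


Formula: BEQ = Fixed Costs / (Price - Variable Cost)
Contribution margin = $96 - $40 = $56/unit
BEQ = ceil($59579 / $56/unit) = ceil(1063.91) = 1064 units

1064 units


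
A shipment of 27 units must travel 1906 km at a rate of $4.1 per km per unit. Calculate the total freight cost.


TC = dist * cost * units = 1906 * 4.1 * 27 = $210994.20

$210994.20


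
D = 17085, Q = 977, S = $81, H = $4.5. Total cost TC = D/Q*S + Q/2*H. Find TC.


TC = 17085/977 * 81 + 977/2 * 4.5

$3614.71


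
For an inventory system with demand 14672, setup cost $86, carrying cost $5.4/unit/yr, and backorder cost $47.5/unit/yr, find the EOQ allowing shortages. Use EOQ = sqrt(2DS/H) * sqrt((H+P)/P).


Formula: EOQ* = sqrt(2DS/H) * sqrt((H+P)/P)
Base EOQ = sqrt(2*14672*86/5.4) = 683.62 units
Correction = sqrt((5.4+47.5)/47.5) = 1.05531
EOQ* = 683.62 * 1.05531 = 721.4 units

721.4 units


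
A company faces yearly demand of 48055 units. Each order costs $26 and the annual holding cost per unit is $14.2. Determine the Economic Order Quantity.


Formula: EOQ = sqrt(2 * D * S / H)
Numerator: 2 * 48055 * 26 = 2498860
2DS/H = 2498860 / 14.2 = 175976.1
EOQ = sqrt(175976.1) = 419.5 units

419.5 units


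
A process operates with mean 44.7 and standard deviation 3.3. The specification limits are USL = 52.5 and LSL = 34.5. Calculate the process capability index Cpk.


Cpu = (52.5 - 44.7) / (3 * 3.3) = 0.79
Cpl = (44.7 - 34.5) / (3 * 3.3) = 1.03
Cpk = min(0.79, 1.03) = 0.79

0.79


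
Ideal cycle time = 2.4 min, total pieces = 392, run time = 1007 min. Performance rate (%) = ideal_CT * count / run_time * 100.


Formula: Performance = (Ideal CT * Total Count) / Run Time * 100
Ideal output time = 2.4 * 392 = 940.8 min
Performance = 940.8 / 1007 * 100 = 93.4%

93.4%


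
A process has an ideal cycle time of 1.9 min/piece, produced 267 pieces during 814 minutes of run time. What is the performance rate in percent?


Formula: Performance = (Ideal CT * Total Count) / Run Time * 100
Ideal output time = 1.9 * 267 = 507.3 min
Performance = 507.3 / 814 * 100 = 62.3%

62.3%


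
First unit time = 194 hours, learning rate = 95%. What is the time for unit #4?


Formula: T_n = T_1 * (learning_rate)^(log2(n)) where learning_rate = rate/100
Doublings = log2(4) = 2
T_n = 194 * 0.95^2
T_n = 194 * 0.9025 = 175.1 hours

175.1 hours


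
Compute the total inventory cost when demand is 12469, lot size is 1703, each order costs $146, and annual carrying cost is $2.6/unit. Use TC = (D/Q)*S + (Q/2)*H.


TC = 12469/1703 * 146 + 1703/2 * 2.6

$3282.88


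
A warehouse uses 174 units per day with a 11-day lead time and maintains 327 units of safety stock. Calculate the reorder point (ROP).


Formula: ROP = (Daily Demand * Lead Time) + Safety Stock
Demand during lead time = 174 * 11 = 1914 units
ROP = 1914 + 327 = 2241 units

2241 units


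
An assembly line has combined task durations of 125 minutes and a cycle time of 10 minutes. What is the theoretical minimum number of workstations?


Formula: N_min = ceil(Sum of Task Times / Cycle Time)
N_min = ceil(125 min / 10 min) = ceil(12.5)
N_min = 13 stations

13


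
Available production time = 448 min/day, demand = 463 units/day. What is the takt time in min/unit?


Formula: Takt Time = Available Production Time / Customer Demand
Takt = 448 min/day / 463 units/day
Takt = 0.97 min/unit

0.97 min/unit


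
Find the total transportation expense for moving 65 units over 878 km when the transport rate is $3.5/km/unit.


TC = dist * cost * units = 878 * 3.5 * 65 = $199745.00

$199745.00


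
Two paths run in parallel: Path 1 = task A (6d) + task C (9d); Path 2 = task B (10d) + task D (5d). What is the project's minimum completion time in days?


Path 1 = 6 + 9 = 15 days
Path 2 = 10 + 5 = 15 days
Duration = max(15, 15) = 15 days

15 days


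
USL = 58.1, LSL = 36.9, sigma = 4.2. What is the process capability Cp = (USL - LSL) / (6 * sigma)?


Cp = (58.1 - 36.9) / (6 * 4.2)

0.84


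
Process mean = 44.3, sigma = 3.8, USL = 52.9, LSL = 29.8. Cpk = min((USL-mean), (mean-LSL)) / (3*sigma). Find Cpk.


Cpu = (52.9 - 44.3) / (3 * 3.8) = 0.75
Cpl = (44.3 - 29.8) / (3 * 3.8) = 1.27
Cpk = min(0.75, 1.27) = 0.75

0.75


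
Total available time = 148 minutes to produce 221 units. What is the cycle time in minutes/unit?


Formula: CT = Available Time / Number of Units
CT = 148 min / 221 units
CT = 0.67 min/unit

0.67 min/unit


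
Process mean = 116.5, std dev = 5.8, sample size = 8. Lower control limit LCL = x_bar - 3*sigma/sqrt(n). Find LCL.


LCL = 116.5 - 3 * 5.8 / sqrt(8)

110.35


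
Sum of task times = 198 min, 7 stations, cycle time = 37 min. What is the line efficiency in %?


Formula: Efficiency = Sum of Task Times / (N_stations * CT) * 100
Total station capacity = 7 stations * 37 min = 259 min
Efficiency = 198 / 259 * 100 = 76.4%

76.4%


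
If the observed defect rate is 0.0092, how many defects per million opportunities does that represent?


DPMO = defect_rate * 1000000 = 0.0092 * 1000000

9200


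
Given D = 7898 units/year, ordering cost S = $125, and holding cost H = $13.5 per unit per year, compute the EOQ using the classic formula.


Formula: EOQ = sqrt(2 * D * S / H)
Numerator: 2 * 7898 * 125 = 1974500
2DS/H = 1974500 / 13.5 = 146259.3
EOQ = sqrt(146259.3) = 382.4 units

382.4 units


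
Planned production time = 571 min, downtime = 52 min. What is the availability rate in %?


Formula: Availability = (Planned Time - Downtime) / Planned Time * 100
Uptime = 571 - 52 = 519 min
Availability = 519 / 571 * 100 = 90.9%

90.9%


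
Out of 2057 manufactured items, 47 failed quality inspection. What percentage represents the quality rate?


Formula: Quality Rate = Good Pieces / Total Pieces * 100
Good pieces = 2057 - 47 = 2010
QR = 2010 / 2057 * 100 = 97.7%

97.7%


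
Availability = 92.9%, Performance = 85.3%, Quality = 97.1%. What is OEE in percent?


Formula: OEE = Availability * Performance * Quality / 10000
A * P = 92.9% * 85.3% / 100 = 79.24%
OEE = 79.24% * 97.1% / 100 = 76.9%

76.9%


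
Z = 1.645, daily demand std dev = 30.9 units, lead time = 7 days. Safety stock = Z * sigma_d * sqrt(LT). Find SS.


Formula: SS = z * sigma_d * sqrt(LT)
sqrt(LT) = sqrt(7) = 2.6458
SS = 1.645 * 30.9 * 2.6458
SS = 134.5 units

134.5 units


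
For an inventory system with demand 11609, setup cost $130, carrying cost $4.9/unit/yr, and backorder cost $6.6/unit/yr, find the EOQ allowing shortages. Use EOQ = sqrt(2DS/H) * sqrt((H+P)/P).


Formula: EOQ* = sqrt(2DS/H) * sqrt((H+P)/P)
Base EOQ = sqrt(2*11609*130/4.9) = 784.85 units
Correction = sqrt((4.9+6.6)/6.6) = 1.32001
EOQ* = 784.85 * 1.32001 = 1036.0 units

1036.0 units


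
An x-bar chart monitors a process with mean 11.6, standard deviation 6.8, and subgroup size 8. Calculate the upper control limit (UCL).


UCL = 11.6 + 3 * 6.8 / sqrt(8)

18.81


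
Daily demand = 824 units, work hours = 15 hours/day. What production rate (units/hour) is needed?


Formula: Production Rate = Daily Demand / Available Hours
Rate = 824 units/day / 15 hours/day
Rate = 54.9 units/hour

54.9 units/hour


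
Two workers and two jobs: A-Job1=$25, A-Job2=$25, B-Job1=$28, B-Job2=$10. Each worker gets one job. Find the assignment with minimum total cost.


Option 1: A->1 + B->2 = $25 + $10 = $35
Option 2: A->2 + B->1 = $25 + $28 = $53
Min cost = min($35, $53) = $35

$35


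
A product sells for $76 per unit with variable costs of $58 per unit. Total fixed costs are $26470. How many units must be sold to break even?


Formula: BEQ = Fixed Costs / (Price - Variable Cost)
Contribution margin = $76 - $58 = $18/unit
BEQ = ceil($26470 / $18/unit) = ceil(1470.56) = 1471 units

1471 units


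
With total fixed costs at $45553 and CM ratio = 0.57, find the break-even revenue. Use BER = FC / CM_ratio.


Formula: BER = Fixed Costs / Contribution Margin Ratio
BER = $45553 / 0.57
BER = $79917.54 (to the nearest cent)

$79917.54


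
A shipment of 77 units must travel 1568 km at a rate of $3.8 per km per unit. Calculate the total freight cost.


TC = dist * cost * units = 1568 * 3.8 * 77 = $458796.80

$458796.80


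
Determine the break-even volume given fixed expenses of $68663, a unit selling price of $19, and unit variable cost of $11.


Formula: BEQ = Fixed Costs / (Price - Variable Cost)
Contribution margin = $19 - $11 = $8/unit
BEQ = ceil($68663 / $8/unit) = ceil(8582.88) = 8583 units

8583 units


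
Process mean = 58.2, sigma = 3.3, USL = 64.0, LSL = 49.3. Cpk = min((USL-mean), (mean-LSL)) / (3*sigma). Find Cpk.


Cpu = (64.0 - 58.2) / (3 * 3.3) = 0.59
Cpl = (58.2 - 49.3) / (3 * 3.3) = 0.9
Cpk = min(0.59, 0.9) = 0.59

0.59


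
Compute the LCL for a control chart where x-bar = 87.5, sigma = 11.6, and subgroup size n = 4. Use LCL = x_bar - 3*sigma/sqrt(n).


LCL = 87.5 - 3 * 11.6 / sqrt(4)

70.1


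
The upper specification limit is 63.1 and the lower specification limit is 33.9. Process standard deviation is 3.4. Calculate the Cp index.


Cp = (63.1 - 33.9) / (6 * 3.4)

1.43


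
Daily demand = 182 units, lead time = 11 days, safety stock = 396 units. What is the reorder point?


Formula: ROP = (Daily Demand * Lead Time) + Safety Stock
Demand during lead time = 182 * 11 = 2002 units
ROP = 2002 + 396 = 2398 units

2398 units


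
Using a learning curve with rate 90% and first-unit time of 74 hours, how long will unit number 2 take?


Formula: T_n = T_1 * (learning_rate)^(log2(n)) where learning_rate = rate/100
Doublings = log2(2) = 1
T_n = 74 * 0.9^1
T_n = 74 * 0.9 = 66.6 hours

66.6 hours


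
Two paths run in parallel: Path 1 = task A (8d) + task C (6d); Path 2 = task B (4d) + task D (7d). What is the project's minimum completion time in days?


Path 1 = 8 + 6 = 14 days
Path 2 = 4 + 7 = 11 days
Duration = max(14, 11) = 14 days

14 days


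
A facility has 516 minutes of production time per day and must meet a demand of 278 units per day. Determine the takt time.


Formula: Takt Time = Available Production Time / Customer Demand
Takt = 516 min/day / 278 units/day
Takt = 1.86 min/unit

1.86 min/unit


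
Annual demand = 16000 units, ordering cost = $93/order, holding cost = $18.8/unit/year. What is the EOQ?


Formula: EOQ = sqrt(2 * D * S / H)
Numerator: 2 * 16000 * 93 = 2976000
2DS/H = 2976000 / 18.8 = 158297.9
EOQ = sqrt(158297.9) = 397.9 units

397.9 units


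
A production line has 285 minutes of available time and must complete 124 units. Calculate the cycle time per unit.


Formula: CT = Available Time / Number of Units
CT = 285 min / 124 units
CT = 2.3 min/unit

2.3 min/unit


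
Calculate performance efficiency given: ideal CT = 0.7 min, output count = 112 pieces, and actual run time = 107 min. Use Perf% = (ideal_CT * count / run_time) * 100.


Formula: Performance = (Ideal CT * Total Count) / Run Time * 100
Ideal output time = 0.7 * 112 = 78.4 min
Performance = 78.4 / 107 * 100 = 73.3%

73.3%


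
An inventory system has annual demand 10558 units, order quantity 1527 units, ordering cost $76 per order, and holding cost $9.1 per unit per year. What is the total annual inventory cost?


TC = 10558/1527 * 76 + 1527/2 * 9.1

$7473.33


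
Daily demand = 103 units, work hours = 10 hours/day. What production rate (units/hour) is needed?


Formula: Production Rate = Daily Demand / Available Hours
Rate = 103 units/day / 10 hours/day
Rate = 10.3 units/hour

10.3 units/hour


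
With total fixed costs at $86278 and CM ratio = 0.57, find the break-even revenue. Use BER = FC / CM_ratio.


Formula: BER = Fixed Costs / Contribution Margin Ratio
BER = $86278 / 0.57
BER = $151364.91 (to the nearest cent)

$151364.91


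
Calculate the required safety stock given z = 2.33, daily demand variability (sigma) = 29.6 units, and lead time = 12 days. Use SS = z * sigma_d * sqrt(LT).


Formula: SS = z * sigma_d * sqrt(LT)
sqrt(LT) = sqrt(12) = 3.4641
SS = 2.33 * 29.6 * 3.4641
SS = 238.9 units

238.9 units


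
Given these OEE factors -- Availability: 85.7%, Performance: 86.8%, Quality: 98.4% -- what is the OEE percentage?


Formula: OEE = Availability * Performance * Quality / 10000
A * P = 85.7% * 86.8% / 100 = 74.39%
OEE = 74.39% * 98.4% / 100 = 73.2%

73.2%


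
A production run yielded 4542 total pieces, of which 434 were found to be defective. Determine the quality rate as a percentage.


Formula: Quality Rate = Good Pieces / Total Pieces * 100
Good pieces = 4542 - 434 = 4108
QR = 4108 / 4542 * 100 = 90.4%

90.4%


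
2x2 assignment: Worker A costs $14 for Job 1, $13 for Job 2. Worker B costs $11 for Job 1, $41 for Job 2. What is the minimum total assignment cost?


Option 1: A->1 + B->2 = $14 + $41 = $55
Option 2: A->2 + B->1 = $13 + $11 = $24
Min cost = min($55, $24) = $24

$24


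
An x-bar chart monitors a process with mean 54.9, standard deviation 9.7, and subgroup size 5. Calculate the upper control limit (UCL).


UCL = 54.9 + 3 * 9.7 / sqrt(5)

67.91


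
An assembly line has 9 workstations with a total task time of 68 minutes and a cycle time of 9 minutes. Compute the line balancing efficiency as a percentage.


Formula: Efficiency = Sum of Task Times / (N_stations * CT) * 100
Total station capacity = 9 stations * 9 min = 81 min
Efficiency = 68 / 81 * 100 = 84.0%

84.0%


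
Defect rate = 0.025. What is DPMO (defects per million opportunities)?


DPMO = defect_rate * 1000000 = 0.025 * 1000000

25000


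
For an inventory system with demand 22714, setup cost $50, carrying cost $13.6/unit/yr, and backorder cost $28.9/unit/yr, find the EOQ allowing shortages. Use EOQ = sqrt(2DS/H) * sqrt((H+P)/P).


Formula: EOQ* = sqrt(2DS/H) * sqrt((H+P)/P)
Base EOQ = sqrt(2*22714*50/13.6) = 408.67 units
Correction = sqrt((13.6+28.9)/28.9) = 1.21268
EOQ* = 408.67 * 1.21268 = 495.6 units

495.6 units


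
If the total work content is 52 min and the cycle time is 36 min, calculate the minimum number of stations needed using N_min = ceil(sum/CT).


Formula: N_min = ceil(Sum of Task Times / Cycle Time)
N_min = ceil(52 min / 36 min) = ceil(1.4444)
N_min = 2 stations

2


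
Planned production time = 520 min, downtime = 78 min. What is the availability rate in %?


Formula: Availability = (Planned Time - Downtime) / Planned Time * 100
Uptime = 520 - 78 = 442 min
Availability = 442 / 520 * 100 = 85.0%

85.0%


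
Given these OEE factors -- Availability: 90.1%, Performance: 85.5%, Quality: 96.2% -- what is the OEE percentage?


Formula: OEE = Availability * Performance * Quality / 10000
A * P = 90.1% * 85.5% / 100 = 77.04%
OEE = 77.04% * 96.2% / 100 = 74.1%

74.1%


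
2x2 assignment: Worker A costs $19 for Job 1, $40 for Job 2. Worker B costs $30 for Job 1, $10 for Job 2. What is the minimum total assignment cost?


Option 1: A->1 + B->2 = $19 + $10 = $29
Option 2: A->2 + B->1 = $40 + $30 = $70
Min cost = min($29, $70) = $29

$29


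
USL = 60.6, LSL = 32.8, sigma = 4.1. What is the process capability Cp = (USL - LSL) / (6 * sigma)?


Cp = (60.6 - 32.8) / (6 * 4.1)

1.13


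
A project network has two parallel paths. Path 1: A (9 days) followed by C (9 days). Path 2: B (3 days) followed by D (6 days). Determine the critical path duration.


Path 1 = 9 + 9 = 18 days
Path 2 = 3 + 6 = 9 days
Duration = max(18, 9) = 18 days

18 days


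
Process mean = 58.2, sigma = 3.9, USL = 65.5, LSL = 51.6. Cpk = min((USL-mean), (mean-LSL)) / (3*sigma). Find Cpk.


Cpu = (65.5 - 58.2) / (3 * 3.9) = 0.62
Cpl = (58.2 - 51.6) / (3 * 3.9) = 0.56
Cpk = min(0.62, 0.56) = 0.56

0.56


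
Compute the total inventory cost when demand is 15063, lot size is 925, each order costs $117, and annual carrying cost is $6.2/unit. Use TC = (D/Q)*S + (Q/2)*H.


TC = 15063/925 * 117 + 925/2 * 6.2

$4772.77


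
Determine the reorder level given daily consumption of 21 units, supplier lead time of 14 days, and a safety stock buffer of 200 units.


Formula: ROP = (Daily Demand * Lead Time) + Safety Stock
Demand during lead time = 21 * 14 = 294 units
ROP = 294 + 200 = 494 units

494 units


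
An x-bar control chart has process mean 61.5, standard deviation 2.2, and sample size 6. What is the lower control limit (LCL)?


LCL = 61.5 - 3 * 2.2 / sqrt(6)

58.81


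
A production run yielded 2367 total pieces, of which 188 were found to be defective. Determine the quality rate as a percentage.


Formula: Quality Rate = Good Pieces / Total Pieces * 100
Good pieces = 2367 - 188 = 2179
QR = 2179 / 2367 * 100 = 92.1%

92.1%


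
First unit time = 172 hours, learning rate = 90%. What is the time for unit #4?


Formula: T_n = T_1 * (learning_rate)^(log2(n)) where learning_rate = rate/100
Doublings = log2(4) = 2
T_n = 172 * 0.9^2
T_n = 172 * 0.81 = 139.3 hours

139.3 hours


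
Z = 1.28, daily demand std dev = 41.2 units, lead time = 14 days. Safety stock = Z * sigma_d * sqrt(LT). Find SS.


Formula: SS = z * sigma_d * sqrt(LT)
sqrt(LT) = sqrt(14) = 3.7417
SS = 1.28 * 41.2 * 3.7417
SS = 197.3 units

197.3 units


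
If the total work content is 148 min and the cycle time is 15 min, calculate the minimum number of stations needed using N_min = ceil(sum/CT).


Formula: N_min = ceil(Sum of Task Times / Cycle Time)
N_min = ceil(148 min / 15 min) = ceil(9.8667)
N_min = 10 stations

10


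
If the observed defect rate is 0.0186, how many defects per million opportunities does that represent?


DPMO = defect_rate * 1000000 = 0.0186 * 1000000

18600


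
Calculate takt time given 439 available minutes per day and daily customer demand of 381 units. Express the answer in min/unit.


Formula: Takt Time = Available Production Time / Customer Demand
Takt = 439 min/day / 381 units/day
Takt = 1.15 min/unit

1.15 min/unit


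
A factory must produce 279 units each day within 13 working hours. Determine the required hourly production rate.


Formula: Production Rate = Daily Demand / Available Hours
Rate = 279 units/day / 13 hours/day
Rate = 21.5 units/hour

21.5 units/hour


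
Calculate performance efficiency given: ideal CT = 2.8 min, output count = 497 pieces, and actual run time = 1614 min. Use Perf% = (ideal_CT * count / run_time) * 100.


Formula: Performance = (Ideal CT * Total Count) / Run Time * 100
Ideal output time = 2.8 * 497 = 1391.6 min
Performance = 1391.6 / 1614 * 100 = 86.2%

86.2%


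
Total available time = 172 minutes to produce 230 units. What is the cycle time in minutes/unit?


Formula: CT = Available Time / Number of Units
CT = 172 min / 230 units
CT = 0.75 min/unit

0.75 min/unit


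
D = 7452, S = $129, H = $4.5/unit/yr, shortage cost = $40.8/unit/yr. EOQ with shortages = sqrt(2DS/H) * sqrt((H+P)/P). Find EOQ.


Formula: EOQ* = sqrt(2DS/H) * sqrt((H+P)/P)
Base EOQ = sqrt(2*7452*129/4.5) = 653.64 units
Correction = sqrt((4.5+40.8)/40.8) = 1.0537
EOQ* = 653.64 * 1.0537 = 688.7 units

688.7 units


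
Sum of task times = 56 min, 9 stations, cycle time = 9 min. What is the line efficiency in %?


Formula: Efficiency = Sum of Task Times / (N_stations * CT) * 100
Total station capacity = 9 stations * 9 min = 81 min
Efficiency = 56 / 81 * 100 = 69.1%

69.1%


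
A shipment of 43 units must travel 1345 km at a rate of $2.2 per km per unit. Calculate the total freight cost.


TC = dist * cost * units = 1345 * 2.2 * 43 = $127237.00

$127237.00


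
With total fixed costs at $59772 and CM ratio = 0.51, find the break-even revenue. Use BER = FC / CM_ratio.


Formula: BER = Fixed Costs / Contribution Margin Ratio
BER = $59772 / 0.51
BER = $117200.00 (to the nearest cent)

$117200.00


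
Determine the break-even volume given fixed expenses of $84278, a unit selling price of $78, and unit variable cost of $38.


Formula: BEQ = Fixed Costs / (Price - Variable Cost)
Contribution margin = $78 - $38 = $40/unit
BEQ = ceil($84278 / $40/unit) = ceil(2106.95) = 2107 units

2107 units


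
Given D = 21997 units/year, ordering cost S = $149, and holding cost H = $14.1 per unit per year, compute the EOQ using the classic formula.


Formula: EOQ = sqrt(2 * D * S / H)
Numerator: 2 * 21997 * 149 = 6555106
2DS/H = 6555106 / 14.1 = 464901.1
EOQ = sqrt(464901.1) = 681.8 units

681.8 units


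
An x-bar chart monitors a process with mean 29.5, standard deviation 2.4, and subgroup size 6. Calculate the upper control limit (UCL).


UCL = 29.5 + 3 * 2.4 / sqrt(6)

32.44


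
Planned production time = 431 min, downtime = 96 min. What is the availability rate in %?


Formula: Availability = (Planned Time - Downtime) / Planned Time * 100
Uptime = 431 - 96 = 335 min
Availability = 335 / 431 * 100 = 77.7%

77.7%


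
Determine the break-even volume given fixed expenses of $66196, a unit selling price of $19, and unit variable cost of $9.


Formula: BEQ = Fixed Costs / (Price - Variable Cost)
Contribution margin = $19 - $9 = $10/unit
BEQ = ceil($66196 / $10/unit) = ceil(6619.6) = 6620 units

6620 units


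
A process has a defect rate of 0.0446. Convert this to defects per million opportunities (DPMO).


DPMO = defect_rate * 1000000 = 0.0446 * 1000000

44600


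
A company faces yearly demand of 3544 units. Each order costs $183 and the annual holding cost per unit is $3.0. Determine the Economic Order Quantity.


Formula: EOQ = sqrt(2 * D * S / H)
Numerator: 2 * 3544 * 183 = 1297104
2DS/H = 1297104 / 3.0 = 432368.0
EOQ = sqrt(432368.0) = 657.5 units

657.5 units


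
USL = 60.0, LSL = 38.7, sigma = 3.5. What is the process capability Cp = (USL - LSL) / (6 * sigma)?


Cp = (60.0 - 38.7) / (6 * 3.5)

1.01


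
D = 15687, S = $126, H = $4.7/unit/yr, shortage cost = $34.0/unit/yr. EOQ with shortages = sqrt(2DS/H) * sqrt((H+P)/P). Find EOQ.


Formula: EOQ* = sqrt(2DS/H) * sqrt((H+P)/P)
Base EOQ = sqrt(2*15687*126/4.7) = 917.11 units
Correction = sqrt((4.7+34.0)/34.0) = 1.06688
EOQ* = 917.11 * 1.06688 = 978.4 units

978.4 units


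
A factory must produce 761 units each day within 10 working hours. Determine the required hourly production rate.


Formula: Production Rate = Daily Demand / Available Hours
Rate = 761 units/day / 10 hours/day
Rate = 76.1 units/hour

76.1 units/hour


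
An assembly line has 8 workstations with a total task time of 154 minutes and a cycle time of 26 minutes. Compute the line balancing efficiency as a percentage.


Formula: Efficiency = Sum of Task Times / (N_stations * CT) * 100
Total station capacity = 8 stations * 26 min = 208 min
Efficiency = 154 / 208 * 100 = 74.0%

74.0%


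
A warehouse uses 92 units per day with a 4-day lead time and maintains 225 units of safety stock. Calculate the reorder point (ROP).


Formula: ROP = (Daily Demand * Lead Time) + Safety Stock
Demand during lead time = 92 * 4 = 368 units
ROP = 368 + 225 = 593 units

593 units


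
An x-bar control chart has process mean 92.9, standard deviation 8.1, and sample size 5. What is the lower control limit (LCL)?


LCL = 92.9 - 3 * 8.1 / sqrt(5)

82.03


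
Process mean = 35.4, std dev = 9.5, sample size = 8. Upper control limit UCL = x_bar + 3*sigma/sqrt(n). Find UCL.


UCL = 35.4 + 3 * 9.5 / sqrt(8)

45.48


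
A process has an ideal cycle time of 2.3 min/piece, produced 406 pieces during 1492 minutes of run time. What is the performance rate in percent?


Formula: Performance = (Ideal CT * Total Count) / Run Time * 100
Ideal output time = 2.3 * 406 = 933.8 min
Performance = 933.8 / 1492 * 100 = 62.6%

62.6%


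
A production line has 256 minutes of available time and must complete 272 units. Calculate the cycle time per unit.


Formula: CT = Available Time / Number of Units
CT = 256 min / 272 units
CT = 0.94 min/unit

0.94 min/unit


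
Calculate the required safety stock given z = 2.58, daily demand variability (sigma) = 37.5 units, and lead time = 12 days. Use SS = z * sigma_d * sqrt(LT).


Formula: SS = z * sigma_d * sqrt(LT)
sqrt(LT) = sqrt(12) = 3.4641
SS = 2.58 * 37.5 * 3.4641
SS = 335.2 units

335.2 units


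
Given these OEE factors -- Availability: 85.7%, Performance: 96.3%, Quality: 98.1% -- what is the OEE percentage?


Formula: OEE = Availability * Performance * Quality / 10000
A * P = 85.7% * 96.3% / 100 = 82.53%
OEE = 82.53% * 98.1% / 100 = 81.0%

81.0%


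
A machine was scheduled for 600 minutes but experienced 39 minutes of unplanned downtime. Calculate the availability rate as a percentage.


Formula: Availability = (Planned Time - Downtime) / Planned Time * 100
Uptime = 600 - 39 = 561 min
Availability = 561 / 600 * 100 = 93.5%

93.5%


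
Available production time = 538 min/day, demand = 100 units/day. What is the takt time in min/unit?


Formula: Takt Time = Available Production Time / Customer Demand
Takt = 538 min/day / 100 units/day
Takt = 5.38 min/unit

5.38 min/unit


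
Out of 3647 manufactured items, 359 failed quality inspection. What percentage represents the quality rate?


Formula: Quality Rate = Good Pieces / Total Pieces * 100
Good pieces = 3647 - 359 = 3288
QR = 3288 / 3647 * 100 = 90.2%

90.2%


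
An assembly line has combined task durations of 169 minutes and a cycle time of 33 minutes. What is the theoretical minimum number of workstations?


Formula: N_min = ceil(Sum of Task Times / Cycle Time)
N_min = ceil(169 min / 33 min) = ceil(5.1212)
N_min = 6 stations

6


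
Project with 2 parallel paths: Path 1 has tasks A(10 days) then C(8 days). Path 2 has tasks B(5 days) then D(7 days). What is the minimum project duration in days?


Path 1 = 10 + 8 = 18 days
Path 2 = 5 + 7 = 12 days
Duration = max(18, 12) = 18 days

18 days


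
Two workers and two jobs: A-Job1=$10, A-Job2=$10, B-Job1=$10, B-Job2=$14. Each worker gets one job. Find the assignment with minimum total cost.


Option 1: A->1 + B->2 = $10 + $14 = $24
Option 2: A->2 + B->1 = $10 + $10 = $20
Min cost = min($24, $20) = $20

$20


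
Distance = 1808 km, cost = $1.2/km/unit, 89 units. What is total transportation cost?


TC = dist * cost * units = 1808 * 1.2 * 89 = $193094.40

$193094.40


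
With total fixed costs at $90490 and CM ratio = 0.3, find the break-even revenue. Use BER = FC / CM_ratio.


Formula: BER = Fixed Costs / Contribution Margin Ratio
BER = $90490 / 0.3
BER = $301633.33 (to the nearest cent)

$301633.33


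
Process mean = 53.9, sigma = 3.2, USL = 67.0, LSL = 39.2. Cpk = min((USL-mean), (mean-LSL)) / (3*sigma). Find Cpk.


Cpu = (67.0 - 53.9) / (3 * 3.2) = 1.36
Cpl = (53.9 - 39.2) / (3 * 3.2) = 1.53
Cpk = min(1.36, 1.53) = 1.36

1.36


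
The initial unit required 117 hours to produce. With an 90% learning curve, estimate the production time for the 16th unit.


Formula: T_n = T_1 * (learning_rate)^(log2(n)) where learning_rate = rate/100
Doublings = log2(16) = 4
T_n = 117 * 0.9^4
T_n = 117 * 0.6561 = 76.8 hours

76.8 hours


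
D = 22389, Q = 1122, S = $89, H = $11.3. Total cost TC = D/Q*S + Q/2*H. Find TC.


TC = 22389/1122 * 89 + 1122/2 * 11.3

$8115.25


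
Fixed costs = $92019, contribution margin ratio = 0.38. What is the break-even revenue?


Formula: BER = Fixed Costs / Contribution Margin Ratio
BER = $92019 / 0.38
BER = $242155.26 (to the nearest cent)

$242155.26


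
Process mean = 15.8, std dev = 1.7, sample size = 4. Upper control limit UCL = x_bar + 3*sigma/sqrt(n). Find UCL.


UCL = 15.8 + 3 * 1.7 / sqrt(4)

18.35


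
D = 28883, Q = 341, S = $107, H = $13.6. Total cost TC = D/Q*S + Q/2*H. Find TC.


TC = 28883/341 * 107 + 341/2 * 13.6

$11381.79


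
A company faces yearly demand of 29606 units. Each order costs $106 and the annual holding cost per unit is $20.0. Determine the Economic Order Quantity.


Formula: EOQ = sqrt(2 * D * S / H)
Numerator: 2 * 29606 * 106 = 6276472
2DS/H = 6276472 / 20.0 = 313823.6
EOQ = sqrt(313823.6) = 560.2 units

560.2 units


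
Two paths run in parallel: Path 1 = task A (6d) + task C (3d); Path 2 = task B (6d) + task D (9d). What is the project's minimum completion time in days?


Path 1 = 6 + 3 = 9 days
Path 2 = 6 + 9 = 15 days
Duration = max(9, 15) = 15 days

15 days


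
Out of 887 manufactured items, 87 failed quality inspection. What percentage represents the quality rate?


Formula: Quality Rate = Good Pieces / Total Pieces * 100
Good pieces = 887 - 87 = 800
QR = 800 / 887 * 100 = 90.2%

90.2%


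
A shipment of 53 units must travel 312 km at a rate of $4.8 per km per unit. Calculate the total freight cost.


TC = dist * cost * units = 312 * 4.8 * 53 = $79372.80

$79372.80


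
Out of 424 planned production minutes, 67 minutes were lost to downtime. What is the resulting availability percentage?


Formula: Availability = (Planned Time - Downtime) / Planned Time * 100
Uptime = 424 - 67 = 357 min
Availability = 357 / 424 * 100 = 84.2%

84.2%


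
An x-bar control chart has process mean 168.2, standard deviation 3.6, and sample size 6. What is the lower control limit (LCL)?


LCL = 168.2 - 3 * 3.6 / sqrt(6)

163.79


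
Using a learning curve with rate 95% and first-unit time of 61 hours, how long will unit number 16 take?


Formula: T_n = T_1 * (learning_rate)^(log2(n)) where learning_rate = rate/100
Doublings = log2(16) = 4
T_n = 61 * 0.95^4
T_n = 61 * 0.8145 = 49.7 hours

49.7 hours
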